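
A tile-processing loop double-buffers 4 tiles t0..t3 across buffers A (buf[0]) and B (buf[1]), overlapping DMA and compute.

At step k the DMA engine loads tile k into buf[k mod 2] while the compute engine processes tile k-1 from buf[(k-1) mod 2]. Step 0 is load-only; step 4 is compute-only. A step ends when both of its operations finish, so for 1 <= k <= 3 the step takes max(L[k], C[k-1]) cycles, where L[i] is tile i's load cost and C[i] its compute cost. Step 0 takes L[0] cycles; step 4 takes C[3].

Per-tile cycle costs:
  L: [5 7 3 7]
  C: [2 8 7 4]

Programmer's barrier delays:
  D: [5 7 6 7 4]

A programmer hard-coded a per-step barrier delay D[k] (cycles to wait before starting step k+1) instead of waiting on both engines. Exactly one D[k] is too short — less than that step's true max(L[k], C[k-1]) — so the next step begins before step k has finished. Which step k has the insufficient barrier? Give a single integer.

step 0: need L[0]=5 = 5; D[0]=5 ok
step 1: need max(L[1]=7,C[0]=2) = 7; D[1]=7 ok
step 2: need max(L[2]=3,C[1]=8) = 8; D[2]=6 SHORT
step 3: need max(L[3]=7,C[2]=7) = 7; D[3]=7 ok
step 4: need C[3]=4 = 4; D[4]=4 ok

hazard at step 2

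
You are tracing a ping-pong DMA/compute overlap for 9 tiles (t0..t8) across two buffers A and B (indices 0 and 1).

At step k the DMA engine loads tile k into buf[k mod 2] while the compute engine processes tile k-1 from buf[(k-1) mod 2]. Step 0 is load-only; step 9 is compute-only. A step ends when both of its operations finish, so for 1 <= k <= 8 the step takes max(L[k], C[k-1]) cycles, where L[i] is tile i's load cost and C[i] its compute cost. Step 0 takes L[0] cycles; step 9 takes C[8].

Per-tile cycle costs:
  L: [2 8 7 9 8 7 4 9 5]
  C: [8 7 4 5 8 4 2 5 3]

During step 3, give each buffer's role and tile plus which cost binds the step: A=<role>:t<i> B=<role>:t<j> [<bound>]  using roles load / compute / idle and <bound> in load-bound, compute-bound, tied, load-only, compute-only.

[0] DMA t0→A (2c) ∥ CU idle ⇒ 2c, clock 2
[1] DMA t1→B (8c) ∥ CU A:t0 (8c) ⇒ 8c, clock 10
[2] DMA t2→A (7c) ∥ CU B:t1 (7c) ⇒ 7c, clock 17
[3] DMA t3→B (9c) ∥ CU A:t2 (4c) ⇒ 9c, clock 26
[4] DMA t4→A (8c) ∥ CU B:t3 (5c) ⇒ 8c, clock 34
[5] DMA t5→B (7c) ∥ CU A:t4 (8c) ⇒ 8c, clock 42
[6] DMA t6→A (4c) ∥ CU B:t5 (4c) ⇒ 4c, clock 46
[7] DMA t7→B (9c) ∥ CU A:t6 (2c) ⇒ 9c, clock 55
[8] DMA t8→A (5c) ∥ CU B:t7 (5c) ⇒ 5c, clock 60
[9] DMA idle ∥ CU A:t8 (3c) ⇒ 3c, clock 63

step 3: A=compute:t2 B=load:t3 [load-bound]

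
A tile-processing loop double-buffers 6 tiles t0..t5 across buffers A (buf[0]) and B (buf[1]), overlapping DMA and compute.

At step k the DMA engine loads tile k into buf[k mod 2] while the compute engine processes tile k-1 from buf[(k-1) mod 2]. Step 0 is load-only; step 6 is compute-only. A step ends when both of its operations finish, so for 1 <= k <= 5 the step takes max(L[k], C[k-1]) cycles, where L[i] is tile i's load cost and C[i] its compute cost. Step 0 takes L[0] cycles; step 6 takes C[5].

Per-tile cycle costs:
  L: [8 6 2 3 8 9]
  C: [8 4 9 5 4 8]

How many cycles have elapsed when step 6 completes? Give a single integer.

k=0 load=t0/8c comp=- wait=8 total=8
k=1 load=t1/6c comp=t0/8c wait=8 total=16
k=2 load=t2/2c comp=t1/4c wait=4 total=20
k=3 load=t3/3c comp=t2/9c wait=9 total=29
k=4 load=t4/8c comp=t3/5c wait=8 total=37
k=5 load=t5/9c comp=t4/4c wait=9 total=46
k=6 load=- comp=t5/8c wait=8 total=54

end_cycle[6] = 54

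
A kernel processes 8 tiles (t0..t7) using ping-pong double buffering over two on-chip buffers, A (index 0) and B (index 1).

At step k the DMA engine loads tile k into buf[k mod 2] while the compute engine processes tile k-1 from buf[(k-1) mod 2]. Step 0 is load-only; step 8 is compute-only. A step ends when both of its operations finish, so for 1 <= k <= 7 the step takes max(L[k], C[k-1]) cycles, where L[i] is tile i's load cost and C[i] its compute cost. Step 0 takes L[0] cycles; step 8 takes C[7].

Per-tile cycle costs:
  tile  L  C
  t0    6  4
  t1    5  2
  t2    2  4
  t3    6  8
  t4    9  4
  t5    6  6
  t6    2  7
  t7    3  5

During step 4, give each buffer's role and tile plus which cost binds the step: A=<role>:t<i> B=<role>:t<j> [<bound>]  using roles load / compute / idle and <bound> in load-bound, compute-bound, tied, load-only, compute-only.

  0. 6=6c; end=6; A:t0 B:-
  1. max(5,4)=5c; end=11; A:t0 B:t1
  2. max(2,2)=2c; end=13; A:t2 B:t1
  3. max(6,4)=6c; end=19; A:t2 B:t3
  4. max(9,8)=9c; end=28; A:t4 B:t3
  5. max(6,4)=6c; end=34; A:t4 B:t5
  6. max(2,6)=6c; end=40; A:t6 B:t5
  7. max(3,7)=7c; end=47; A:t6 B:t7
  8. 5=5c; end=52; A:t6 B:t7

step 4: A=load:t4 B=compute:t3 [load-bound]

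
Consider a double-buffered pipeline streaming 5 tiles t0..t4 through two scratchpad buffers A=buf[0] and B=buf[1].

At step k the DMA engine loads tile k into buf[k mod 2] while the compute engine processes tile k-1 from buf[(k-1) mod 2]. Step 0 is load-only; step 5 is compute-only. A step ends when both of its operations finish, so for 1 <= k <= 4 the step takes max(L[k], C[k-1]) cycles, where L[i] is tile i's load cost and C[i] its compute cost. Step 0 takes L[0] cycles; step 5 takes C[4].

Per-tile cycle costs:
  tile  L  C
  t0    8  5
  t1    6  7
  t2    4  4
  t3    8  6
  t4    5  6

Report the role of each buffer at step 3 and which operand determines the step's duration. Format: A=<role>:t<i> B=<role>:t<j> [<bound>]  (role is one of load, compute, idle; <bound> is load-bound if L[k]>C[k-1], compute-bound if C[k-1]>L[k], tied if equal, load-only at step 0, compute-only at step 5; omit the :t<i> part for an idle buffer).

[0] DMA t0→A (8c) ∥ CU idle ⇒ 8c, clock 8
[1] DMA t1→B (6c) ∥ CU A:t0 (5c) ⇒ 6c, clock 14
[2] DMA t2→A (4c) ∥ CU B:t1 (7c) ⇒ 7c, clock 21
[3] DMA t3→B (8c) ∥ CU A:t2 (4c) ⇒ 8c, clock 29
[4] DMA t4→A (5c) ∥ CU B:t3 (6c) ⇒ 6c, clock 35
[5] DMA idle ∥ CU A:t4 (6c) ⇒ 6c, clock 41

step 3: A=compute:t2 B=load:t3 [load-bound]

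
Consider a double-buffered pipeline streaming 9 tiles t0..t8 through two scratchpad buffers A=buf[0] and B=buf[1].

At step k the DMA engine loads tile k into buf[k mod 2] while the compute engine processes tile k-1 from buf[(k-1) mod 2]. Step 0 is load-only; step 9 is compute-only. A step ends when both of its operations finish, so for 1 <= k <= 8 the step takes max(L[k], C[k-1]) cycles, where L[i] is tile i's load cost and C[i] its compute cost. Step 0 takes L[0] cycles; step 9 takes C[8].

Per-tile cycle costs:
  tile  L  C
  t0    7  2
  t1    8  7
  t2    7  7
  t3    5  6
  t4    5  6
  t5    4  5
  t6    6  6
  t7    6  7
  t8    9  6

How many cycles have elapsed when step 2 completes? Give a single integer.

  0. 7=7c; end=7; A:t0 B:-
  1. max(8,2)=8c; end=15; A:t0 B:t1
  2. max(7,7)=7c; end=22; A:t2 B:t1
  3. max(5,7)=7c; end=29; A:t2 B:t3
  4. max(5,6)=6c; end=35; A:t4 B:t3
  5. max(4,6)=6c; end=41; A:t4 B:t5
  6. max(6,5)=6c; end=47; A:t6 B:t5
  7. max(6,6)=6c; end=53; A:t6 B:t7
  8. max(9,7)=9c; end=62; A:t8 B:t7
  9. 6=6c; end=68; A:t8 B:t7

end_cycle[2] = 22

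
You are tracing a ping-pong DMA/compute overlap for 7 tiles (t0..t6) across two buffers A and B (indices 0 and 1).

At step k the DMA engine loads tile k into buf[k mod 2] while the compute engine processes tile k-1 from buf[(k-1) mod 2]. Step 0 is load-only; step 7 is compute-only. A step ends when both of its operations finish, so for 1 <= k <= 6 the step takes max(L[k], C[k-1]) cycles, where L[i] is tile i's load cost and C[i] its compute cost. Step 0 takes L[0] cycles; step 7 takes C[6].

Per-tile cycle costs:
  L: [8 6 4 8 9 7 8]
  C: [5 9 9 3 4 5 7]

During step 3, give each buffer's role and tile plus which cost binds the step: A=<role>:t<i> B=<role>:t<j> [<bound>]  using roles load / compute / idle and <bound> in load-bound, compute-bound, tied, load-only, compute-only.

k=0 load=t0/8c comp=- wait=8 total=8
k=1 load=t1/6c comp=t0/5c wait=6 total=14
k=2 load=t2/4c comp=t1/9c wait=9 total=23
k=3 load=t3/8c comp=t2/9c wait=9 total=32
k=4 load=t4/9c comp=t3/3c wait=9 total=41
k=5 load=t5/7c comp=t4/4c wait=7 total=48
k=6 load=t6/8c comp=t5/5c wait=8 total=56
k=7 load=- comp=t6/7c wait=7 total=63

step 3: A=compute:t2 B=load:t3 [compute-bound]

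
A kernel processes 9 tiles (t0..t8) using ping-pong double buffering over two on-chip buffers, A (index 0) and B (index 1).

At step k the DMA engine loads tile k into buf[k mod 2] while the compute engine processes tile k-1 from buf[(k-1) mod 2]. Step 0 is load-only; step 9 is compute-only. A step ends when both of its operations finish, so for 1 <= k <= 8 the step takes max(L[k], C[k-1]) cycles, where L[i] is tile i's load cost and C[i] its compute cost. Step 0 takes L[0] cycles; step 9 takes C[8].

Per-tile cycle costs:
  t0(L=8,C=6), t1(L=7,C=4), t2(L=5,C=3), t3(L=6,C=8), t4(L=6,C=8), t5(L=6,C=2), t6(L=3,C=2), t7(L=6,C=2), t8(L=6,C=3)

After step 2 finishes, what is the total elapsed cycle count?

k=0 load=t0/8c comp=- wait=8 total=8
k=1 load=t1/7c comp=t0/6c wait=7 total=15
k=2 load=t2/5c comp=t1/4c wait=5 total=20
k=3 load=t3/6c comp=t2/3c wait=6 total=26
k=4 load=t4/6c comp=t3/8c wait=8 total=34
k=5 load=t5/6c comp=t4/8c wait=8 total=42
k=6 load=t6/3c comp=t5/2c wait=3 total=45
k=7 load=t7/6c comp=t6/2c wait=6 total=51
k=8 load=t8/6c comp=t7/2c wait=6 total=57
k=9 load=- comp=t8/3c wait=3 total=60

end_cycle[2] = 20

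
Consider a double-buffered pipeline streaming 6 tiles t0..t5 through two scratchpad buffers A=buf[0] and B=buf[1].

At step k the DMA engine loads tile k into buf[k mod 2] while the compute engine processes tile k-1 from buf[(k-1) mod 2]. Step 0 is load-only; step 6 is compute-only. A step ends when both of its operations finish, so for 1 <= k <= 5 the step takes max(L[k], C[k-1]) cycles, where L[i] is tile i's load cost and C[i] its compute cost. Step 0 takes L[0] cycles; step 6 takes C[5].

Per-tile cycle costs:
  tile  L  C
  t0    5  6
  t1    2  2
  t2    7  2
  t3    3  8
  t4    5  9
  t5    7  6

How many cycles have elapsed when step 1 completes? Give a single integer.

step 0: L[0]=5 → dur=5, Σ=5 | A=load:t0 B=idle [load-only]
step 1: L[1]=2 C[0]=6 → dur=6, Σ=11 | A=compute:t0 B=load:t1 [compute-bound]
step 2: L[2]=7 C[1]=2 → dur=7, Σ=18 | A=load:t2 B=compute:t1 [load-bound]
step 3: L[3]=3 C[2]=2 → dur=3, Σ=21 | A=compute:t2 B=load:t3 [load-bound]
step 4: L[4]=5 C[3]=8 → dur=8, Σ=29 | A=load:t4 B=compute:t3 [compute-bound]
step 5: L[5]=7 C[4]=9 → dur=9, Σ=38 | A=compute:t4 B=load:t5 [compute-bound]
step 6: C[5]=6 → dur=6, Σ=44 | A=idle B=compute:t5 [compute-only]

end_cycle[1] = 11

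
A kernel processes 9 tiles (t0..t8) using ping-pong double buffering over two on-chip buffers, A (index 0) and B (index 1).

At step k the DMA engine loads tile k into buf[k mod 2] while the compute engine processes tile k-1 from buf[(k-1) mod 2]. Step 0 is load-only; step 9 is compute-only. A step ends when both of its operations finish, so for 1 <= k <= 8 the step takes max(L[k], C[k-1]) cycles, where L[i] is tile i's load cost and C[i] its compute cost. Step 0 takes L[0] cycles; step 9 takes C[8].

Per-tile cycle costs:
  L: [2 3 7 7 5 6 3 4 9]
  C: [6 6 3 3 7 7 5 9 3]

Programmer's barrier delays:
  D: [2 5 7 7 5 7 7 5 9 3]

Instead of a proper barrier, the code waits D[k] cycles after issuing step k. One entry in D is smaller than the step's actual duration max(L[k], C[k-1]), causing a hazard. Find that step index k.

k=0 barrier L[0]=2→2c, D[0]=2 ok
k=1 barrier max(L[1]=3,C[0]=6)→6c, D[1]=5 SHORT
k=2 barrier max(L[2]=7,C[1]=6)→7c, D[2]=7 ok
k=3 barrier max(L[3]=7,C[2]=3)→7c, D[3]=7 ok
k=4 barrier max(L[4]=5,C[3]=3)→5c, D[4]=5 ok
k=5 barrier max(L[5]=6,C[4]=7)→7c, D[5]=7 ok
k=6 barrier max(L[6]=3,C[5]=7)→7c, D[6]=7 ok
k=7 barrier max(L[7]=4,C[6]=5)→5c, D[7]=5 ok
k=8 barrier max(L[8]=9,C[7]=9)→9c, D[8]=9 ok
k=9 barrier C[8]=3→3c, D[9]=3 ok

hazard at step 1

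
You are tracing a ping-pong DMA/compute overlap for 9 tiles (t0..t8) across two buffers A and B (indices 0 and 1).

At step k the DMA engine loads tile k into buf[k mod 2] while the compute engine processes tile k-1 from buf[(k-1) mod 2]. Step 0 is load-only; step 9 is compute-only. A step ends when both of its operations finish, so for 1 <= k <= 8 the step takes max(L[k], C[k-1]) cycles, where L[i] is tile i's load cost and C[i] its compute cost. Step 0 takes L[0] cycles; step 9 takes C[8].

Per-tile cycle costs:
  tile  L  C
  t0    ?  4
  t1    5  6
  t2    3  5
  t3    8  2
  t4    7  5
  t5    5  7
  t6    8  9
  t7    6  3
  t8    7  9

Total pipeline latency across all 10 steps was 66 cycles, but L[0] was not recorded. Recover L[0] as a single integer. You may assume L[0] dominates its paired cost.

L[0] = 2

step 0 = dur = L[0]=? = L[0]  (unknown; binding)
step 1 = dur = max(L[1]=5, C[0]=4) = 5
step 2 = dur = max(L[2]=3, C[1]=6) = 6
step 3 = dur = max(L[3]=8, C[2]=5) = 8
step 4 = dur = max(L[4]=7, C[3]=2) = 7
step 5 = dur = max(L[5]=5, C[4]=5) = 5
step 6 = dur = max(L[6]=8, C[5]=7) = 8
step 7 = dur = max(L[7]=6, C[6]=9) = 9
step 8 = dur = max(L[8]=7, C[7]=3) = 7
step 9 = dur = C[8]=9 = 9
sum of known step durations = 64
dur[0] = total - known = 66 - 64 = 2
L[0] is the binding max in step 0, so L[0] = dur[0] = 2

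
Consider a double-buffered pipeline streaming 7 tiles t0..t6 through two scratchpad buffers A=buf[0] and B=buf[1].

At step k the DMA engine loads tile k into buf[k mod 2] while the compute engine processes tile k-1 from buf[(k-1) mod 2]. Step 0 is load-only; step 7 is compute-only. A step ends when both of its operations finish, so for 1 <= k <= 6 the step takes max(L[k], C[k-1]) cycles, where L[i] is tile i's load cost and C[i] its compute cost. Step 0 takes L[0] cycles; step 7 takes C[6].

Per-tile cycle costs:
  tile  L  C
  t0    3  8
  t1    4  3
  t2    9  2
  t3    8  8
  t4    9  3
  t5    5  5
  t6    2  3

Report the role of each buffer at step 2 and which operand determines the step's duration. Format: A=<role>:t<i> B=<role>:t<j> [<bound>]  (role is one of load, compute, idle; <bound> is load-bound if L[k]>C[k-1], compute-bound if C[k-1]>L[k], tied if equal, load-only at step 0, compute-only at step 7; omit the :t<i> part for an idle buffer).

step 2: A=load:t2 B=compute:t1 [load-bound]

  0. 3=3c; end=3; A:t0 B:-
  1. max(4,8)=8c; end=11; A:t0 B:t1
  2. max(9,3)=9c; end=20; A:t2 B:t1
  3. max(8,2)=8c; end=28; A:t2 B:t3
  4. max(9,8)=9c; end=37; A:t4 B:t3
  5. max(5,3)=5c; end=42; A:t4 B:t5
  6. max(2,5)=5c; end=47; A:t6 B:t5
  7. 3=3c; end=50; A:t6 B:t5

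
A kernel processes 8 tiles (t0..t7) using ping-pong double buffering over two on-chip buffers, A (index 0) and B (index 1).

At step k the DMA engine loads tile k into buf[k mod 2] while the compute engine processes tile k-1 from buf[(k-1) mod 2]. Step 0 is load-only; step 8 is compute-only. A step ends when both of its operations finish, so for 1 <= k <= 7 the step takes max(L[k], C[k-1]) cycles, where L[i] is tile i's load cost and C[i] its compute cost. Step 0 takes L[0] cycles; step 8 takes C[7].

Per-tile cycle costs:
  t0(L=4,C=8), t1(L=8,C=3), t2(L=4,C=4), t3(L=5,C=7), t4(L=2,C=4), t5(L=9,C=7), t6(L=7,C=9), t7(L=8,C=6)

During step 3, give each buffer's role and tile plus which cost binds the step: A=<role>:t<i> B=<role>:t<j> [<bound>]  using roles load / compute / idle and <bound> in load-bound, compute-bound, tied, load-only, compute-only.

step 3: A=compute:t2 B=load:t3 [load-bound]

step 0: L[0]=4 → dur=4, Σ=4 | A=load:t0 B=idle [load-only]
step 1: L[1]=8 C[0]=8 → dur=8, Σ=12 | A=compute:t0 B=load:t1 [tied]
step 2: L[2]=4 C[1]=3 → dur=4, Σ=16 | A=load:t2 B=compute:t1 [load-bound]
step 3: L[3]=5 C[2]=4 → dur=5, Σ=21 | A=compute:t2 B=load:t3 [load-bound]
step 4: L[4]=2 C[3]=7 → dur=7, Σ=28 | A=load:t4 B=compute:t3 [compute-bound]
step 5: L[5]=9 C[4]=4 → dur=9, Σ=37 | A=compute:t4 B=load:t5 [load-bound]
step 6: L[6]=7 C[5]=7 → dur=7, Σ=44 | A=load:t6 B=compute:t5 [tied]
step 7: L[7]=8 C[6]=9 → dur=9, Σ=53 | A=compute:t6 B=load:t7 [compute-bound]
step 8: C[7]=6 → dur=6, Σ=59 | A=idle B=compute:t7 [compute-only]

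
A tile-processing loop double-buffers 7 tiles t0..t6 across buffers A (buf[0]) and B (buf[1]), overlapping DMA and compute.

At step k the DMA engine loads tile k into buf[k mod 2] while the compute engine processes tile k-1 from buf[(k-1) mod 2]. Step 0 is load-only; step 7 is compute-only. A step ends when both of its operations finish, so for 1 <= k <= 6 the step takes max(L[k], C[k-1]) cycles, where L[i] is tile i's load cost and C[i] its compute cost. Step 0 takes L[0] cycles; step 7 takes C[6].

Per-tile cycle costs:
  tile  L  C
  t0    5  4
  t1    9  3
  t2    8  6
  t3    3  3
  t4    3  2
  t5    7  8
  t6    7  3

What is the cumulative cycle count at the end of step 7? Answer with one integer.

step 0: L[0]=5 → dur=5, Σ=5 | A=load:t0 B=idle [load-only]
step 1: L[1]=9 C[0]=4 → dur=9, Σ=14 | A=compute:t0 B=load:t1 [load-bound]
step 2: L[2]=8 C[1]=3 → dur=8, Σ=22 | A=load:t2 B=compute:t1 [load-bound]
step 3: L[3]=3 C[2]=6 → dur=6, Σ=28 | A=compute:t2 B=load:t3 [compute-bound]
step 4: L[4]=3 C[3]=3 → dur=3, Σ=31 | A=load:t4 B=compute:t3 [tied]
step 5: L[5]=7 C[4]=2 → dur=7, Σ=38 | A=compute:t4 B=load:t5 [load-bound]
step 6: L[6]=7 C[5]=8 → dur=8, Σ=46 | A=load:t6 B=compute:t5 [compute-bound]
step 7: C[6]=3 → dur=3, Σ=49 | A=compute:t6 B=idle [compute-only]

end_cycle[7] = 49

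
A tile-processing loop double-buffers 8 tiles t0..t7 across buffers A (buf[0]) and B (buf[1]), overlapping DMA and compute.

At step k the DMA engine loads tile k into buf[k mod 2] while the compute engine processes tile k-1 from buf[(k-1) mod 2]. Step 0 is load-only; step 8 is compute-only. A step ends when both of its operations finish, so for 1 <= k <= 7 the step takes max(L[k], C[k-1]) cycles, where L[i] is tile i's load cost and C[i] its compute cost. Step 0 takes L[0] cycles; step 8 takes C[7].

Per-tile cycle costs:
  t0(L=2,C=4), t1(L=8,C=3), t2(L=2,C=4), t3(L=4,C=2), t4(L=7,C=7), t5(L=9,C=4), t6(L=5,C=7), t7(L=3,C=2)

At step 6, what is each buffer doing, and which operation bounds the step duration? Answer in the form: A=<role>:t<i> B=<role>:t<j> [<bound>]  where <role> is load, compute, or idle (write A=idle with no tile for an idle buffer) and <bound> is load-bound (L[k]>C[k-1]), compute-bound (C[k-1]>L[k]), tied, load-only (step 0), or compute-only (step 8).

step 6: A=load:t6 B=compute:t5 [load-bound]

step 0: L[0]=2 → dur=2, Σ=2 | A=load:t0 B=idle [load-only]
step 1: L[1]=8 C[0]=4 → dur=8, Σ=10 | A=compute:t0 B=load:t1 [load-bound]
step 2: L[2]=2 C[1]=3 → dur=3, Σ=13 | A=load:t2 B=compute:t1 [compute-bound]
step 3: L[3]=4 C[2]=4 → dur=4, Σ=17 | A=compute:t2 B=load:t3 [tied]
step 4: L[4]=7 C[3]=2 → dur=7, Σ=24 | A=load:t4 B=compute:t3 [load-bound]
step 5: L[5]=9 C[4]=7 → dur=9, Σ=33 | A=compute:t4 B=load:t5 [load-bound]
step 6: L[6]=5 C[5]=4 → dur=5, Σ=38 | A=load:t6 B=compute:t5 [load-bound]
step 7: L[7]=3 C[6]=7 → dur=7, Σ=45 | A=compute:t6 B=load:t7 [compute-bound]
step 8: C[7]=2 → dur=2, Σ=47 | A=idle B=compute:t7 [compute-only]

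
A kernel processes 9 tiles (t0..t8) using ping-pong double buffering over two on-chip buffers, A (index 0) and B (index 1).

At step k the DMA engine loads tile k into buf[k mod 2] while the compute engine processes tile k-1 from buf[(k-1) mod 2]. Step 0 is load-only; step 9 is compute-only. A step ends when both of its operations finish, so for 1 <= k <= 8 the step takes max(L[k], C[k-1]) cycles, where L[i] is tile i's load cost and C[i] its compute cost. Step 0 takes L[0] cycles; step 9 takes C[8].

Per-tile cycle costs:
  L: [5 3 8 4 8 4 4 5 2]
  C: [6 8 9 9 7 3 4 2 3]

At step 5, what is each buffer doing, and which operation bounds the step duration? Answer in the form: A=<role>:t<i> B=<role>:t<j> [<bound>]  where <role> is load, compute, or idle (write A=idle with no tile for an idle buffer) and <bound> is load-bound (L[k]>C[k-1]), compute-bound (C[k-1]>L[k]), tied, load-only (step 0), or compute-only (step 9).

  0. 5=5c; end=5; A:t0 B:-
  1. max(3,6)=6c; end=11; A:t0 B:t1
  2. max(8,8)=8c; end=19; A:t2 B:t1
  3. max(4,9)=9c; end=28; A:t2 B:t3
  4. max(8,9)=9c; end=37; A:t4 B:t3
  5. max(4,7)=7c; end=44; A:t4 B:t5
  6. max(4,3)=4c; end=48; A:t6 B:t5
  7. max(5,4)=5c; end=53; A:t6 B:t7
  8. max(2,2)=2c; end=55; A:t8 B:t7
  9. 3=3c; end=58; A:t8 B:t7

step 5: A=compute:t4 B=load:t5 [compute-bound]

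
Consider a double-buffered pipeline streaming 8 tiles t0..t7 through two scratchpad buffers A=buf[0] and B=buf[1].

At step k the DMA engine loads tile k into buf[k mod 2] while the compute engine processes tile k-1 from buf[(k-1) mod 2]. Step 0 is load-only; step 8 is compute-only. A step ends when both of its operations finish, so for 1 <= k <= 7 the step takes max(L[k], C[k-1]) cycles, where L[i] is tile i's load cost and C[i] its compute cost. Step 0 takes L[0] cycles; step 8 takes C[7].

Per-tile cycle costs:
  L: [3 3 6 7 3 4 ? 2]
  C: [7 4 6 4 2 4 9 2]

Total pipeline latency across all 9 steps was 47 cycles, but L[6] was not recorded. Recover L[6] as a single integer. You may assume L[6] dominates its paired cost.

step 0 → dur = L[0]=3 = 3
step 1 → dur = max(L[1]=3, C[0]=7) = 7
step 2 → dur = max(L[2]=6, C[1]=4) = 6
step 3 → dur = max(L[3]=7, C[2]=6) = 7
step 4 → dur = max(L[4]=3, C[3]=4) = 4
step 5 → dur = max(L[5]=4, C[4]=2) = 4
step 6 → dur = max(L[6]=?, C[5]=4) = L[6]  (unknown; binding)
step 7 → dur = max(L[7]=2, C[6]=9) = 9
step 8 → dur = C[7]=2 = 2
sum of known step durations = 42
dur[6] = total - known = 47 - 42 = 5
L[6] is the binding max in step 6, so L[6] = dur[6] = 5

L[6] = 5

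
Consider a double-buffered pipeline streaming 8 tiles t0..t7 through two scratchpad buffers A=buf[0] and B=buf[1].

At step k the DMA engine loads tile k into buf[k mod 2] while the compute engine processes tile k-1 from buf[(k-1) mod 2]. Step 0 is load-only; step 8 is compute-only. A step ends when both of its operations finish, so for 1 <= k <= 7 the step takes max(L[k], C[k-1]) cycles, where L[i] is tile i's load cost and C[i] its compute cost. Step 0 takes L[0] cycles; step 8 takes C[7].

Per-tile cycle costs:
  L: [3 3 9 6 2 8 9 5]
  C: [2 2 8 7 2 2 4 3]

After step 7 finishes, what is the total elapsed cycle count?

k=0 load=t0/3c comp=- wait=3 total=3
k=1 load=t1/3c comp=t0/2c wait=3 total=6
k=2 load=t2/9c comp=t1/2c wait=9 total=15
k=3 load=t3/6c comp=t2/8c wait=8 total=23
k=4 load=t4/2c comp=t3/7c wait=7 total=30
k=5 load=t5/8c comp=t4/2c wait=8 total=38
k=6 load=t6/9c comp=t5/2c wait=9 total=47
k=7 load=t7/5c comp=t6/4c wait=5 total=52
k=8 load=- comp=t7/3c wait=3 total=55

end_cycle[7] = 52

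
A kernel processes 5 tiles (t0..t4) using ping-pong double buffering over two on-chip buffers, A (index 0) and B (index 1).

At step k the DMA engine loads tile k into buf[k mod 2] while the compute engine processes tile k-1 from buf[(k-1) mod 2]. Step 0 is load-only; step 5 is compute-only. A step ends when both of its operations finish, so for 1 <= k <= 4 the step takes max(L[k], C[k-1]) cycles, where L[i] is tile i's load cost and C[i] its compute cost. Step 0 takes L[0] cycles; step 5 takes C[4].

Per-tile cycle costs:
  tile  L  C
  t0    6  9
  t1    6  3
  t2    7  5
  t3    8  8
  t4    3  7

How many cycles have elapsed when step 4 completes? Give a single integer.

end_cycle[4] = 38

  0. 6=6c; end=6; A:t0 B:-
  1. max(6,9)=9c; end=15; A:t0 B:t1
  2. max(7,3)=7c; end=22; A:t2 B:t1
  3. max(8,5)=8c; end=30; A:t2 B:t3
  4. max(3,8)=8c; end=38; A:t4 B:t3
  5. 7=7c; end=45; A:t4 B:t3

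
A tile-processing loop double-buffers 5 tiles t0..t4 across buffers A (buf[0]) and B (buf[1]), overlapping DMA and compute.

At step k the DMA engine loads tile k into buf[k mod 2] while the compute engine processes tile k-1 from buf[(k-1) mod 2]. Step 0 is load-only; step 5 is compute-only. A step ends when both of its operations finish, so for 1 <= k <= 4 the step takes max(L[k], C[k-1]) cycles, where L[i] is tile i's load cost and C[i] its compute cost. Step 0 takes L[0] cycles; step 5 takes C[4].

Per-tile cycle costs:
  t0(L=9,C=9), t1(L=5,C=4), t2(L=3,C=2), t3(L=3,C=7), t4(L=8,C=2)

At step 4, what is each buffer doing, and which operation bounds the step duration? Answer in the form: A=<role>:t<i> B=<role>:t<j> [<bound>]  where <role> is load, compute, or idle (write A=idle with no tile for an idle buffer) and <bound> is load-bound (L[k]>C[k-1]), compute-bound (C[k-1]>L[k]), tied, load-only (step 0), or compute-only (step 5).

k=0 load=t0/9c comp=- wait=9 total=9
k=1 load=t1/5c comp=t0/9c wait=9 total=18
k=2 load=t2/3c comp=t1/4c wait=4 total=22
k=3 load=t3/3c comp=t2/2c wait=3 total=25
k=4 load=t4/8c comp=t3/7c wait=8 total=33
k=5 load=- comp=t4/2c wait=2 total=35

step 4: A=load:t4 B=compute:t3 [load-bound]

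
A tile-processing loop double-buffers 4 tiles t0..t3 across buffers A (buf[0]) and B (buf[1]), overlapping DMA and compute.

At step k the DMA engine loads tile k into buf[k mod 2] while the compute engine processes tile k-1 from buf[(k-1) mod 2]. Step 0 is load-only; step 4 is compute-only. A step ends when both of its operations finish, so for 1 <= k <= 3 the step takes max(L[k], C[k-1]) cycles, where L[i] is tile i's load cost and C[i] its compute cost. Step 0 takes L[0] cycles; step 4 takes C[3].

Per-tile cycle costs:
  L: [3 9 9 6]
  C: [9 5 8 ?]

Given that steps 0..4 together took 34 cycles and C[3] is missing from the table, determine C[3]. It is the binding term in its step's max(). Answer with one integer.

C[3] = 5

step 0 | dur = L[0]=3 = 3
step 1 | dur = max(L[1]=9, C[0]=9) = 9
step 2 | dur = max(L[2]=9, C[1]=5) = 9
step 3 | dur = max(L[3]=6, C[2]=8) = 8
step 4 | dur = C[3]=? = C[3]  (unknown; binding)
sum of known step durations = 29
dur[4] = total - known = 34 - 29 = 5
C[3] is the binding max in step 4, so C[3] = dur[4] = 5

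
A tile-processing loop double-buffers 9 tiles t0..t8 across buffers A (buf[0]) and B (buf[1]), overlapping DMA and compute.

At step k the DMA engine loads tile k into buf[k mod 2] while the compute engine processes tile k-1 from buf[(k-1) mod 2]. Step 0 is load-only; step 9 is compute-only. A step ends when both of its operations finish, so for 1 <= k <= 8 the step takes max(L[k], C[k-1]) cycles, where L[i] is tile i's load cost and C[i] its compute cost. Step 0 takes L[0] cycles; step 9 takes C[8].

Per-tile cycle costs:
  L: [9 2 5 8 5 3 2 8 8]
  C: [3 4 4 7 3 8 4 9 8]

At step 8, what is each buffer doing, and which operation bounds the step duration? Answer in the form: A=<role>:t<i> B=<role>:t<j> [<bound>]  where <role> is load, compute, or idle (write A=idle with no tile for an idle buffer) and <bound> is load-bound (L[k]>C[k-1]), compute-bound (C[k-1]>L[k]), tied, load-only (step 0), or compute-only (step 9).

step 8: A=load:t8 B=compute:t7 [compute-bound]

[0] DMA t0→A (9c) ∥ CU idle ⇒ 9c, clock 9
[1] DMA t1→B (2c) ∥ CU A:t0 (3c) ⇒ 3c, clock 12
[2] DMA t2→A (5c) ∥ CU B:t1 (4c) ⇒ 5c, clock 17
[3] DMA t3→B (8c) ∥ CU A:t2 (4c) ⇒ 8c, clock 25
[4] DMA t4→A (5c) ∥ CU B:t3 (7c) ⇒ 7c, clock 32
[5] DMA t5→B (3c) ∥ CU A:t4 (3c) ⇒ 3c, clock 35
[6] DMA t6→A (2c) ∥ CU B:t5 (8c) ⇒ 8c, clock 43
[7] DMA t7→B (8c) ∥ CU A:t6 (4c) ⇒ 8c, clock 51
[8] DMA t8→A (8c) ∥ CU B:t7 (9c) ⇒ 9c, clock 60
[9] DMA idle ∥ CU A:t8 (8c) ⇒ 8c, clock 68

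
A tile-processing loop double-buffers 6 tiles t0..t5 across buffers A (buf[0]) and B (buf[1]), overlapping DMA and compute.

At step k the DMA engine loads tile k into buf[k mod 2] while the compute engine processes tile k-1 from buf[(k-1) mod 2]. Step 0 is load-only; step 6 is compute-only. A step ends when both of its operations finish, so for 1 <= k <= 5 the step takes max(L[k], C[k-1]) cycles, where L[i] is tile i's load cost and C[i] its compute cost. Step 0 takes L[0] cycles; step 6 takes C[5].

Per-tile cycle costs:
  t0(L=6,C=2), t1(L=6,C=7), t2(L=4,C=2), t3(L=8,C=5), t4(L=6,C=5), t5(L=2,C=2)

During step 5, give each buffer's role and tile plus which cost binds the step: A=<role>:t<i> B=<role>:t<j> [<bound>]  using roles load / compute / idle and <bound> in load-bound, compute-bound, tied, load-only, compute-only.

step 5: A=compute:t4 B=load:t5 [compute-bound]

k=0 load=t0/6c comp=- wait=6 total=6
k=1 load=t1/6c comp=t0/2c wait=6 total=12
k=2 load=t2/4c comp=t1/7c wait=7 total=19
k=3 load=t3/8c comp=t2/2c wait=8 total=27
k=4 load=t4/6c comp=t3/5c wait=6 total=33
k=5 load=t5/2c comp=t4/5c wait=5 total=38
k=6 load=- comp=t5/2c wait=2 total=40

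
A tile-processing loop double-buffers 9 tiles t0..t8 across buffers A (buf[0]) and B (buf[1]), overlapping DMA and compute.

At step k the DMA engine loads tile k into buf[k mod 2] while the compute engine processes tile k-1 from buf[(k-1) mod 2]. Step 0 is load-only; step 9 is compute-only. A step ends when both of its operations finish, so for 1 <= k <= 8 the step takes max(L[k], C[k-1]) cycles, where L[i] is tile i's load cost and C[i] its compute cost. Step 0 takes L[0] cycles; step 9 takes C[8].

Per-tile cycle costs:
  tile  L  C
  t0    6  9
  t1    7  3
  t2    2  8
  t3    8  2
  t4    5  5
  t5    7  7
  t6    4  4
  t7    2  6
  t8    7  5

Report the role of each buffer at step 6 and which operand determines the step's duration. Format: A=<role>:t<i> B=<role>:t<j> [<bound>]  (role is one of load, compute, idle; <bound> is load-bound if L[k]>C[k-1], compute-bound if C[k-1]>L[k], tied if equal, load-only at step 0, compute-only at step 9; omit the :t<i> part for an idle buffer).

step 6: A=load:t6 B=compute:t5 [compute-bound]

[0] DMA t0→A (6c) ∥ CU idle ⇒ 6c, clock 6
[1] DMA t1→B (7c) ∥ CU A:t0 (9c) ⇒ 9c, clock 15
[2] DMA t2→A (2c) ∥ CU B:t1 (3c) ⇒ 3c, clock 18
[3] DMA t3→B (8c) ∥ CU A:t2 (8c) ⇒ 8c, clock 26
[4] DMA t4→A (5c) ∥ CU B:t3 (2c) ⇒ 5c, clock 31
[5] DMA t5→B (7c) ∥ CU A:t4 (5c) ⇒ 7c, clock 38
[6] DMA t6→A (4c) ∥ CU B:t5 (7c) ⇒ 7c, clock 45
[7] DMA t7→B (2c) ∥ CU A:t6 (4c) ⇒ 4c, clock 49
[8] DMA t8→A (7c) ∥ CU B:t7 (6c) ⇒ 7c, clock 56
[9] DMA idle ∥ CU A:t8 (5c) ⇒ 5c, clock 61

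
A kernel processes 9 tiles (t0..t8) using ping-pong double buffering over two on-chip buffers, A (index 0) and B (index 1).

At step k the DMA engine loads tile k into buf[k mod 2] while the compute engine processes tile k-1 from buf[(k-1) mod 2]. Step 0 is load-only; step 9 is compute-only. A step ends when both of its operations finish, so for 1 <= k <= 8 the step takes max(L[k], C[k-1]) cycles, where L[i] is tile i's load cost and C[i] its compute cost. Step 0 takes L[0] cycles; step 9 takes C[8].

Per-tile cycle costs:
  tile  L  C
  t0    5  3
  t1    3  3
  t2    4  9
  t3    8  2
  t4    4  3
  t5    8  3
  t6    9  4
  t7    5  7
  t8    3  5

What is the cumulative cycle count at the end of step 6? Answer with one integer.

end_cycle[6] = 42

[0] DMA t0→A (5c) ∥ CU idle ⇒ 5c, clock 5
[1] DMA t1→B (3c) ∥ CU A:t0 (3c) ⇒ 3c, clock 8
[2] DMA t2→A (4c) ∥ CU B:t1 (3c) ⇒ 4c, clock 12
[3] DMA t3→B (8c) ∥ CU A:t2 (9c) ⇒ 9c, clock 21
[4] DMA t4→A (4c) ∥ CU B:t3 (2c) ⇒ 4c, clock 25
[5] DMA t5→B (8c) ∥ CU A:t4 (3c) ⇒ 8c, clock 33
[6] DMA t6→A (9c) ∥ CU B:t5 (3c) ⇒ 9c, clock 42
[7] DMA t7→B (5c) ∥ CU A:t6 (4c) ⇒ 5c, clock 47
[8] DMA t8→A (3c) ∥ CU B:t7 (7c) ⇒ 7c, clock 54
[9] DMA idle ∥ CU A:t8 (5c) ⇒ 5c, clock 59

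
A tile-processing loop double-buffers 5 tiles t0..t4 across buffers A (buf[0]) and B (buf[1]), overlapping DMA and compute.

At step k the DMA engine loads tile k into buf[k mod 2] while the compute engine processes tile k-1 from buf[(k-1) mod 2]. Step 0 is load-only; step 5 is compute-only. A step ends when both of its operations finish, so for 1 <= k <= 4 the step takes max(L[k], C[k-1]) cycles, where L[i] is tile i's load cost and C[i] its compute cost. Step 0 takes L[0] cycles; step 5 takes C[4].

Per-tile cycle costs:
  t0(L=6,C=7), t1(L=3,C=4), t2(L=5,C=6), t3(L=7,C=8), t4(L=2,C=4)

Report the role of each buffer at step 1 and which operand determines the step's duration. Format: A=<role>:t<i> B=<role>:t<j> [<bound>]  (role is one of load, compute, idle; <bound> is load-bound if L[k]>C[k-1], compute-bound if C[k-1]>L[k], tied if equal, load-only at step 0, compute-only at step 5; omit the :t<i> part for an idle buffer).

step 1: A=compute:t0 B=load:t1 [compute-bound]

k=0 load=t0/6c comp=- wait=6 total=6
k=1 load=t1/3c comp=t0/7c wait=7 total=13
k=2 load=t2/5c comp=t1/4c wait=5 total=18
k=3 load=t3/7c comp=t2/6c wait=7 total=25
k=4 load=t4/2c comp=t3/8c wait=8 total=33
k=5 load=- comp=t4/4c wait=4 total=37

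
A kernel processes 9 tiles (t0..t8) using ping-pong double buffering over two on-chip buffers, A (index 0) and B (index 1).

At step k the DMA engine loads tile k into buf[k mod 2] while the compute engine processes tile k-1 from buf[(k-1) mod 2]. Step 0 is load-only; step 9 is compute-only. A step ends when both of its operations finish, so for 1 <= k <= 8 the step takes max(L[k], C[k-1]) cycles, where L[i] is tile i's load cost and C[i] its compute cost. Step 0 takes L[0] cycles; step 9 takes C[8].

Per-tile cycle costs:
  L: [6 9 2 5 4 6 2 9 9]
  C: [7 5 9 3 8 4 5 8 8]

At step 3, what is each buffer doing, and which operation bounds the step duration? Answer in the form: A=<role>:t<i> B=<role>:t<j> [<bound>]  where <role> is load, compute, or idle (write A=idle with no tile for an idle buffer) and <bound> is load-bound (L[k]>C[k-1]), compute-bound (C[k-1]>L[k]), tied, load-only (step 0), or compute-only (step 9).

step 3: A=compute:t2 B=load:t3 [compute-bound]

[0] DMA t0→A (6c) ∥ CU idle ⇒ 6c, clock 6
[1] DMA t1→B (9c) ∥ CU A:t0 (7c) ⇒ 9c, clock 15
[2] DMA t2→A (2c) ∥ CU B:t1 (5c) ⇒ 5c, clock 20
[3] DMA t3→B (5c) ∥ CU A:t2 (9c) ⇒ 9c, clock 29
[4] DMA t4→A (4c) ∥ CU B:t3 (3c) ⇒ 4c, clock 33
[5] DMA t5→B (6c) ∥ CU A:t4 (8c) ⇒ 8c, clock 41
[6] DMA t6→A (2c) ∥ CU B:t5 (4c) ⇒ 4c, clock 45
[7] DMA t7→B (9c) ∥ CU A:t6 (5c) ⇒ 9c, clock 54
[8] DMA t8→A (9c) ∥ CU B:t7 (8c) ⇒ 9c, clock 63
[9] DMA idle ∥ CU A:t8 (8c) ⇒ 8c, clock 71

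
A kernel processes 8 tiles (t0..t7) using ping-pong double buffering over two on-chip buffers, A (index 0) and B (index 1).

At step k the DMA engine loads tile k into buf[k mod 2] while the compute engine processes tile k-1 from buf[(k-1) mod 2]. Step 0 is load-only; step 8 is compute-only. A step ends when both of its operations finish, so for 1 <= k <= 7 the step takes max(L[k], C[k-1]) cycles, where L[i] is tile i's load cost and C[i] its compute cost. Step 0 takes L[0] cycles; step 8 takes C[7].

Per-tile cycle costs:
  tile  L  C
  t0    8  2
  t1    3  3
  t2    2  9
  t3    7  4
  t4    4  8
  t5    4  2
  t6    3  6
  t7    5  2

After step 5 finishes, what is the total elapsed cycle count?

[0] DMA t0→A (8c) ∥ CU idle ⇒ 8c, clock 8
[1] DMA t1→B (3c) ∥ CU A:t0 (2c) ⇒ 3c, clock 11
[2] DMA t2→A (2c) ∥ CU B:t1 (3c) ⇒ 3c, clock 14
[3] DMA t3→B (7c) ∥ CU A:t2 (9c) ⇒ 9c, clock 23
[4] DMA t4→A (4c) ∥ CU B:t3 (4c) ⇒ 4c, clock 27
[5] DMA t5→B (4c) ∥ CU A:t4 (8c) ⇒ 8c, clock 35
[6] DMA t6→A (3c) ∥ CU B:t5 (2c) ⇒ 3c, clock 38
[7] DMA t7→B (5c) ∥ CU A:t6 (6c) ⇒ 6c, clock 44
[8] DMA idle ∥ CU B:t7 (2c) ⇒ 2c, clock 46

end_cycle[5] = 35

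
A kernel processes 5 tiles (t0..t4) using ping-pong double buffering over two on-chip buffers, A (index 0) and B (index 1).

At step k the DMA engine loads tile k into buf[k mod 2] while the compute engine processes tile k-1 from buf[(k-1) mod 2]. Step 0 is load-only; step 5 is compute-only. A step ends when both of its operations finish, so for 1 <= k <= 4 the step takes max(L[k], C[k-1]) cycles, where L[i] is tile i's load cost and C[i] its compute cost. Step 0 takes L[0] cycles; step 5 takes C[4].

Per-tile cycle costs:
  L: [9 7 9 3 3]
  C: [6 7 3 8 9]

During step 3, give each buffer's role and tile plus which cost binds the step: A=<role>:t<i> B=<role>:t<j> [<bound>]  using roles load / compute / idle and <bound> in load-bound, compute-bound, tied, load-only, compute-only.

step 0: L[0]=9 → dur=9, Σ=9 | A=load:t0 B=idle [load-only]
step 1: L[1]=7 C[0]=6 → dur=7, Σ=16 | A=compute:t0 B=load:t1 [load-bound]
step 2: L[2]=9 C[1]=7 → dur=9, Σ=25 | A=load:t2 B=compute:t1 [load-bound]
step 3: L[3]=3 C[2]=3 → dur=3, Σ=28 | A=compute:t2 B=load:t3 [tied]
step 4: L[4]=3 C[3]=8 → dur=8, Σ=36 | A=load:t4 B=compute:t3 [compute-bound]
step 5: C[4]=9 → dur=9, Σ=45 | A=compute:t4 B=idle [compute-only]

step 3: A=compute:t2 B=load:t3 [tied]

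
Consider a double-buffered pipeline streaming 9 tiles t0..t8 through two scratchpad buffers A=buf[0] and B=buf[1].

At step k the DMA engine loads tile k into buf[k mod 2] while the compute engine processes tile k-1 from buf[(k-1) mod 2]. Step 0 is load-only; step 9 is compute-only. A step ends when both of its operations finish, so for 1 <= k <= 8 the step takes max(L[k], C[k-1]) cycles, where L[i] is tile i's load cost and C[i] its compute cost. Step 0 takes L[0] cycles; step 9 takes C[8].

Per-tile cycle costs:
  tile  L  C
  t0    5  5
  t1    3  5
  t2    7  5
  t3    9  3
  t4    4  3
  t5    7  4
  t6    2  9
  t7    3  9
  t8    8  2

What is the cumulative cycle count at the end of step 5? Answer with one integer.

  0. 5=5c; end=5; A:t0 B:-
  1. max(3,5)=5c; end=10; A:t0 B:t1
  2. max(7,5)=7c; end=17; A:t2 B:t1
  3. max(9,5)=9c; end=26; A:t2 B:t3
  4. max(4,3)=4c; end=30; A:t4 B:t3
  5. max(7,3)=7c; end=37; A:t4 B:t5
  6. max(2,4)=4c; end=41; A:t6 B:t5
  7. max(3,9)=9c; end=50; A:t6 B:t7
  8. max(8,9)=9c; end=59; A:t8 B:t7
  9. 2=2c; end=61; A:t8 B:t7

end_cycle[5] = 37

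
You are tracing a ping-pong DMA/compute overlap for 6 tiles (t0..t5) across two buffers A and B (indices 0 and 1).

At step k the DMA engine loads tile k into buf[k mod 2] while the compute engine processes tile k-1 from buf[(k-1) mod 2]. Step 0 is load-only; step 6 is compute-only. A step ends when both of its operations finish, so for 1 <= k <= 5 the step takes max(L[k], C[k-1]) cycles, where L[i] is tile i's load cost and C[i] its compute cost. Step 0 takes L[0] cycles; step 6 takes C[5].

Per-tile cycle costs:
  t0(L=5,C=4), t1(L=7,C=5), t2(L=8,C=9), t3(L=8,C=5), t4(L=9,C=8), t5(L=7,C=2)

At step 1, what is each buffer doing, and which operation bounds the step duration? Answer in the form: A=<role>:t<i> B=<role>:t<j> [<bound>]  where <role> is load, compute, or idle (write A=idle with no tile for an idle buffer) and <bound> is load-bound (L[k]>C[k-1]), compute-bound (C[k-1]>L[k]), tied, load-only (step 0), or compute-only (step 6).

step 1: A=compute:t0 B=load:t1 [load-bound]

  0. 5=5c; end=5; A:t0 B:-
  1. max(7,4)=7c; end=12; A:t0 B:t1
  2. max(8,5)=8c; end=20; A:t2 B:t1
  3. max(8,9)=9c; end=29; A:t2 B:t3
  4. max(9,5)=9c; end=38; A:t4 B:t3
  5. max(7,8)=8c; end=46; A:t4 B:t5
  6. 2=2c; end=48; A:t4 B:t5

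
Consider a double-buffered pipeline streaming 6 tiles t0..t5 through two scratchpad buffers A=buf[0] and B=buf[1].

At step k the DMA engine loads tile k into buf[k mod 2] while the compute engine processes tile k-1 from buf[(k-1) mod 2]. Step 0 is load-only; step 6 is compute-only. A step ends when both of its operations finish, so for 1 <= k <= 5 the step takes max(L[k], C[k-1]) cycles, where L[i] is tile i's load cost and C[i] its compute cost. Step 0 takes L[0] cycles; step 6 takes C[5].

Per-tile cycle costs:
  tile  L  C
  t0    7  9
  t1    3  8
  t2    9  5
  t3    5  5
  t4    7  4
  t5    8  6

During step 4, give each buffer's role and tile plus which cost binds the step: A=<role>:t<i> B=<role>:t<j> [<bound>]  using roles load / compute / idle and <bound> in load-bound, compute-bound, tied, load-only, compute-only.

step 4: A=load:t4 B=compute:t3 [load-bound]

[0] DMA t0→A (7c) ∥ CU idle ⇒ 7c, clock 7
[1] DMA t1→B (3c) ∥ CU A:t0 (9c) ⇒ 9c, clock 16
[2] DMA t2→A (9c) ∥ CU B:t1 (8c) ⇒ 9c, clock 25
[3] DMA t3→B (5c) ∥ CU A:t2 (5c) ⇒ 5c, clock 30
[4] DMA t4→A (7c) ∥ CU B:t3 (5c) ⇒ 7c, clock 37
[5] DMA t5→B (8c) ∥ CU A:t4 (4c) ⇒ 8c, clock 45
[6] DMA idle ∥ CU B:t5 (6c) ⇒ 6c, clock 51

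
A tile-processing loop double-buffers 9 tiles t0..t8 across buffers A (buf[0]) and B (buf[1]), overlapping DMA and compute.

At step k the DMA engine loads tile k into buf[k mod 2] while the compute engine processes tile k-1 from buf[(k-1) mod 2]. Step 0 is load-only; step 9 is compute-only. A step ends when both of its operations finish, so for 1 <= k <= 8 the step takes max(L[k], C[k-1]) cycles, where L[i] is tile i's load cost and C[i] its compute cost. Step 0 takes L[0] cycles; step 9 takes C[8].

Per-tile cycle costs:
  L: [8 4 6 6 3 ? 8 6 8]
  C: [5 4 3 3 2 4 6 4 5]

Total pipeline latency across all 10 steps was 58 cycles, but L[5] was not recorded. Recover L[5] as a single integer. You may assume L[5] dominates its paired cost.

step 0 | dur = L[0]=8 = 8
step 1 | dur = max(L[1]=4, C[0]=5) = 5
step 2 | dur = max(L[2]=6, C[1]=4) = 6
step 3 | dur = max(L[3]=6, C[2]=3) = 6
step 4 | dur = max(L[4]=3, C[3]=3) = 3
step 5 | dur = max(L[5]=?, C[4]=2) = L[5]  (unknown; binding)
step 6 | dur = max(L[6]=8, C[5]=4) = 8
step 7 | dur = max(L[7]=6, C[6]=6) = 6
step 8 | dur = max(L[8]=8, C[7]=4) = 8
step 9 | dur = C[8]=5 = 5
sum of known step durations = 55
dur[5] = total - known = 58 - 55 = 3
L[5] is the binding max in step 5, so L[5] = dur[5] = 3

L[5] = 3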